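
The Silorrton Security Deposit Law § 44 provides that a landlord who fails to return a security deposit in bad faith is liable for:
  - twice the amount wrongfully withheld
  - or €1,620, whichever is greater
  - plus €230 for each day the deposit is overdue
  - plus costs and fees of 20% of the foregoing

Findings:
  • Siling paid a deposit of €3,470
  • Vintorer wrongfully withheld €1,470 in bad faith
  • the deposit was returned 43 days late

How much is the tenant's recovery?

Doubled: 2 × €1,470 = €2,940
Minimum €1,620: €2,940 meets the minimum, no increase.
Late-return penalty: 43 × €230 = €9,890
Damages plus late penalty: €2,940 + €9,890 = €12,830
Costs and fees: 20% of €12,830 = €2,566
Total recovery: €12,830 + €2,566 = €15,396

€15,396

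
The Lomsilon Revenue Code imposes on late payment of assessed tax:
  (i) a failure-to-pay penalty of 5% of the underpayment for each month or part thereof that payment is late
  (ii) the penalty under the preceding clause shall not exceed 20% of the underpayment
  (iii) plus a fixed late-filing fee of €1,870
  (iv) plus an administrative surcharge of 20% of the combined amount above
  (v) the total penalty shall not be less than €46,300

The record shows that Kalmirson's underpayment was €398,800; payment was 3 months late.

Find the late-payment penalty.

€74,028

Accrued rate: 5% × 3 = 15%, capped at 20% → 15%
Failure-to-pay penalty: 15% of €398,800 = €59,820
Penalty before surcharge: €59,820 + €1,870 = €61,690
Administrative surcharge: 20% of €61,690 = €12,338
Total penalty: €61,690 + €12,338 = €74,028
Minimum €46,300: €74,028 meets the minimum, no increase.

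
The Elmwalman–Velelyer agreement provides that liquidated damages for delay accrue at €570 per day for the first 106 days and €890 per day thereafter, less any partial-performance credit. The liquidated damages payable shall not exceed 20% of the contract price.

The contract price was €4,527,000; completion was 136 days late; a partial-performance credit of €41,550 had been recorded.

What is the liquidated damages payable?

€45,570

First 106 days: 106 × €570 = €60,420
Remaining days: (136 − 106) × €890 = €26,700
Accrued per-day damages: €60,420 + €26,700 = €87,120
Less partial-performance credit: €87,120 − €41,550 = €45,570
Cap: 20% of €4,527,000 = €905,400
Cap at €905,400: €45,570 is within the cap, no reduction.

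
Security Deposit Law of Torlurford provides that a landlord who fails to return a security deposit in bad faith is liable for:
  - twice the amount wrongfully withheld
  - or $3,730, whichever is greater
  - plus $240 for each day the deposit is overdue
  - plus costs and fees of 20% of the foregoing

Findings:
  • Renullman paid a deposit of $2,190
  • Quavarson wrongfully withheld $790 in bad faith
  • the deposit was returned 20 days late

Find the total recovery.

Doubled: 2 × $790 = $1,580
Minimum $3,730: $1,580 is below the minimum → $3,730
Late-return penalty: 20 × $240 = $4,800
Damages plus late penalty: $3,730 + $4,800 = $8,530
Costs and fees: 20% of $8,530 = $1,706
Total recovery: $8,530 + $1,706 = $10,236

$10,236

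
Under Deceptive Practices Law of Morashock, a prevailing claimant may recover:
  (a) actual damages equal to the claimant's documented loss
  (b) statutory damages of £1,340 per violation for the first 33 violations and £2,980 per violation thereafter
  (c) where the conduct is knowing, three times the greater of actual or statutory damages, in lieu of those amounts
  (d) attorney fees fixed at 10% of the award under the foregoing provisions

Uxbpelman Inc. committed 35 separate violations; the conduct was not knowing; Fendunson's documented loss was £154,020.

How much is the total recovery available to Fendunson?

First 33 violations: 33 × £1,340 = £44,220
Remaining violations: (35 − 33) × £2,980 = £5,960
Statutory damages: £44,220 + £5,960 = £50,180
Conduct not knowing: the in-lieu enhancement does not apply.
Actual plus statutory damages: £154,020 + £50,180 = £204,200
Attorney fees: 10% of £204,200 = £20,420
Total recovery: £204,200 + £20,420 = £224,620

£224,620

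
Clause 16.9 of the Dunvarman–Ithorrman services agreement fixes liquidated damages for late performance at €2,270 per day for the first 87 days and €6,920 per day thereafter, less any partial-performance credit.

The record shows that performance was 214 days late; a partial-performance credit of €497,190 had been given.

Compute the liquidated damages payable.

Liquidated damages: €579,140

First 87 days: 87 × €2,270 = €197,490
Remaining days: (214 − 87) × €6,920 = €878,840
Accrued per-day damages: €197,490 + €878,840 = €1,076,330
Less partial-performance credit: €1,076,330 − €497,190 = €579,140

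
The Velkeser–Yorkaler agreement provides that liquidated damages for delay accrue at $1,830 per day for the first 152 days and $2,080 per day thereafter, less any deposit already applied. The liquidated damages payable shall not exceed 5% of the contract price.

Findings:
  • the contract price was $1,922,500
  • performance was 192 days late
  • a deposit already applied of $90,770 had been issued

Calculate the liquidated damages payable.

First 152 days: 152 × $1,830 = $278,160
Remaining days: (192 − 152) × $2,080 = $83,200
Accrued per-day damages: $278,160 + $83,200 = $361,360
Less deposit already applied: $361,360 − $90,770 = $270,590
Cap: 5% of $1,922,500 = $96,125
Cap at $96,125: $270,590 exceeds the cap → $96,125

Liquidated damages: $96,125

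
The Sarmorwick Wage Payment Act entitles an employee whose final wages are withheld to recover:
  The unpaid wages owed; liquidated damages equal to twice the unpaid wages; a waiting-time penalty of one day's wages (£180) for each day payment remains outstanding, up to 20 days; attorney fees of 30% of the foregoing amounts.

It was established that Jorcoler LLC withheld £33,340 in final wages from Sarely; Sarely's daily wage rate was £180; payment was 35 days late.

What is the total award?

Doubled: 2 × £33,340 = £66,680
Penalty days: min(35, 20) = 20
Waiting-time penalty: 20 × £180 = £3,600
Subtotal: £33,340 + £66,680 + £3,600 = £103,620
Attorney fees: 30% of £103,620 = £31,086
Total award: £103,620 + £31,086 = £134,706

Total award: £134,706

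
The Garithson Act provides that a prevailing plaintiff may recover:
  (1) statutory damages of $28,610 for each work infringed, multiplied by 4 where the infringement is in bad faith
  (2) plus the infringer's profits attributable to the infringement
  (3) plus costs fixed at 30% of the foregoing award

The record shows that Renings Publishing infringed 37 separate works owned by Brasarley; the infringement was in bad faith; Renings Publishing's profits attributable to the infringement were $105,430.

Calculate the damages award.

Statutory damages: 37 × $28,610 = $1,058,570
Multiplied by 4: 4 × $1,058,570 = $4,234,280
Combined award: $4,234,280 + $105,430 = $4,339,710
Costs: 30% of $4,339,710 = $1,301,913
Award plus costs: $4,339,710 + $1,301,913 = $5,641,623

$5,641,623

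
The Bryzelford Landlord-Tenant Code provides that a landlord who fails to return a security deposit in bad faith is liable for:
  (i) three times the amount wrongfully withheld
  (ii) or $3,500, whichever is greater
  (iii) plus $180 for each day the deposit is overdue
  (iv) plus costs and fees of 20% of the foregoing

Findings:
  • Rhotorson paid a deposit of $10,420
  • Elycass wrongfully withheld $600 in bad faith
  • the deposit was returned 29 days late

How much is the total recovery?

$10,464

Trebled: 3 × $600 = $1,800
Minimum $3,500: $1,800 is below the minimum → $3,500
Late-return penalty: 29 × $180 = $5,220
Damages plus late penalty: $3,500 + $5,220 = $8,720
Costs and fees: 20% of $8,720 = $1,744
Total recovery: $8,720 + $1,744 = $10,464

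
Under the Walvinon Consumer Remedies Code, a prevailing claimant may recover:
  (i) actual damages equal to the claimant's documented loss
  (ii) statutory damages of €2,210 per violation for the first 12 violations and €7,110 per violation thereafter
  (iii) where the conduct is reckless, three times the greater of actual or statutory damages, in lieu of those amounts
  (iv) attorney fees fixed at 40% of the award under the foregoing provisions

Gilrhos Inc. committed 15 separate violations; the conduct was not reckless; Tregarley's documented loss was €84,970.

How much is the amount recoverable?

First 12 violations: 12 × €2,210 = €26,520
Remaining violations: (15 − 12) × €7,110 = €21,330
Statutory damages: €26,520 + €21,330 = €47,850
Conduct not reckless: the in-lieu enhancement does not apply.
Actual plus statutory damages: €84,970 + €47,850 = €132,820
Attorney fees: 40% of €132,820 = €53,128
Total recovery: €132,820 + €53,128 = €185,948

€185,948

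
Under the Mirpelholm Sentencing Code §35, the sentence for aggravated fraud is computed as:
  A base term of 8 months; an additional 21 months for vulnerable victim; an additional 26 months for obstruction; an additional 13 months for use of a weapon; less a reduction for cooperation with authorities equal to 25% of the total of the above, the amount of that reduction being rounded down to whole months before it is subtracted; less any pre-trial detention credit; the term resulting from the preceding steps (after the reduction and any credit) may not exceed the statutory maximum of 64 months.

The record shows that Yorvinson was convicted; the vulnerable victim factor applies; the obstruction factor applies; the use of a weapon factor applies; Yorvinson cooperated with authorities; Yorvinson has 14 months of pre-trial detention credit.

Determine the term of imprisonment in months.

37 months

Vulnerable victim enhancement: +21 months
Obstruction enhancement: +26 months
Use of a weapon enhancement: +13 months
Adjusted term: 8 months + 21 months + 26 months + 13 months = 68 months
Cooperation with authorities reduction: 25% of 68 months = 17 months (rounded down)
After reduction: 68 − 17 = 51 months
Less pre-trial detention credit: 51 months − 14 months = 37 months
Cap at 64 months: 37 months is within the cap, no reduction.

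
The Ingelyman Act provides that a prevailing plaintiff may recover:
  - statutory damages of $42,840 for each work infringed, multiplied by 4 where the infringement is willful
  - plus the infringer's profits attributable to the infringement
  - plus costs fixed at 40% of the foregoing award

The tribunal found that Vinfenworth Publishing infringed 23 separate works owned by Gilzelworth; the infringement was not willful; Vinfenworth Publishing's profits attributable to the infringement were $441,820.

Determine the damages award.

$1,997,996

Statutory damages: 23 × $42,840 = $985,320
Infringement not willful: no ×4 enhancement.
Combined award: $985,320 + $441,820 = $1,427,140
Costs: 40% of $1,427,140 = $570,856
Award plus costs: $1,427,140 + $570,856 = $1,997,996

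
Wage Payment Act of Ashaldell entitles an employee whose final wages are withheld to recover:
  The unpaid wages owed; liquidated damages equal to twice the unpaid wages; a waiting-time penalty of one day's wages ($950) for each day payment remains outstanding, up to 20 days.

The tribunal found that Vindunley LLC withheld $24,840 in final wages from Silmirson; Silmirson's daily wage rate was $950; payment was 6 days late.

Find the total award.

Doubled: 2 × $24,840 = $49,680
Penalty days: min(6, 20) = 6
Waiting-time penalty: 6 × $950 = $5,700
Total award: $24,840 + $49,680 + $5,700 = $80,220

Total award: $80,220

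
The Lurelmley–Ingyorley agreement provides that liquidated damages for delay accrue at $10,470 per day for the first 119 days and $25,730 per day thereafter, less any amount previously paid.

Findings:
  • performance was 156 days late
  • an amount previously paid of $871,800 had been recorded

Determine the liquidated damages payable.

First 119 days: 119 × $10,470 = $1,245,930
Remaining days: (156 − 119) × $25,730 = $952,010
Accrued per-day damages: $1,245,930 + $952,010 = $2,197,940
Less amount previously paid: $2,197,940 − $871,800 = $1,326,140

$1,326,140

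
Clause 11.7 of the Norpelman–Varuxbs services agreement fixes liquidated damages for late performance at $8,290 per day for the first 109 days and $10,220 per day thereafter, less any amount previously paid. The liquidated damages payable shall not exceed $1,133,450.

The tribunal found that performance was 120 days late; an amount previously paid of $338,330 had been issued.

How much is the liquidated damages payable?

First 109 days: 109 × $8,290 = $903,610
Remaining days: (120 − 109) × $10,220 = $112,420
Accrued per-day damages: $903,610 + $112,420 = $1,016,030
Less amount previously paid: $1,016,030 − $338,330 = $677,700
Cap at $1,133,450: $677,700 is within the cap, no reduction.

$677,700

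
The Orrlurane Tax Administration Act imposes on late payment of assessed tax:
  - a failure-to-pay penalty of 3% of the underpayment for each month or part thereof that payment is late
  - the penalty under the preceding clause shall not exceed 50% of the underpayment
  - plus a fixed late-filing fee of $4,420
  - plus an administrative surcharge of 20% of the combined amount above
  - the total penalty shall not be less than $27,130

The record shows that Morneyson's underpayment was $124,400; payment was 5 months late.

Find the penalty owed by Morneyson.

$27,696

Accrued rate: 3% × 5 = 15%, capped at 50% → 15%
Failure-to-pay penalty: 15% of $124,400 = $18,660
Penalty before surcharge: $18,660 + $4,420 = $23,080
Administrative surcharge: 20% of $23,080 = $4,616
Total penalty: $23,080 + $4,616 = $27,696
Minimum $27,130: $27,696 meets the minimum, no increase.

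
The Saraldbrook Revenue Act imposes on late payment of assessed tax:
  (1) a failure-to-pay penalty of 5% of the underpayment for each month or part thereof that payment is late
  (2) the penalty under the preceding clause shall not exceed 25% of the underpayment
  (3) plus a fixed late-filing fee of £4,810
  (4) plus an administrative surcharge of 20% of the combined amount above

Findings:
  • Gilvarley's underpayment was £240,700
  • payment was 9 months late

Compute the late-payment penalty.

£77,982

Accrued rate: 5% × 9 = 45%, capped at 25% → 25%
Failure-to-pay penalty: 25% of £240,700 = £60,175
Penalty before surcharge: £60,175 + £4,810 = £64,985
Administrative surcharge: 20% of £64,985 = £12,997
Total penalty: £64,985 + £12,997 = £77,982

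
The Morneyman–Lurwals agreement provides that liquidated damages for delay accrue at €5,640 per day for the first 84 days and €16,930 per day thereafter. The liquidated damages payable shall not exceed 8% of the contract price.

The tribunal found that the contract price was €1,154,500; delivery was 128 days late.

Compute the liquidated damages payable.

First 84 days: 84 × €5,640 = €473,760
Remaining days: (128 − 84) × €16,930 = €744,920
Accrued per-day damages: €473,760 + €744,920 = €1,218,680
Cap: 8% of €1,154,500 = €92,360
Cap at €92,360: €1,218,680 exceeds the cap → €92,360

Liquidated damages: €92,360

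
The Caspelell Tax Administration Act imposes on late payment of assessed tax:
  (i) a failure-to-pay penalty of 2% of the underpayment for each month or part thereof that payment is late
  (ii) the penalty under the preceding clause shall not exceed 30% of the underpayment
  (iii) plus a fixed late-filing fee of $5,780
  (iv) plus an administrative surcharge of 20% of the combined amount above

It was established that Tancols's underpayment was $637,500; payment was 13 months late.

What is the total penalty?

Accrued rate: 2% × 13 = 26%, capped at 30% → 26%
Failure-to-pay penalty: 26% of $637,500 = $165,750
Penalty before surcharge: $165,750 + $5,780 = $171,530
Administrative surcharge: 20% of $171,530 = $34,306
Total penalty: $171,530 + $34,306 = $205,836

$205,836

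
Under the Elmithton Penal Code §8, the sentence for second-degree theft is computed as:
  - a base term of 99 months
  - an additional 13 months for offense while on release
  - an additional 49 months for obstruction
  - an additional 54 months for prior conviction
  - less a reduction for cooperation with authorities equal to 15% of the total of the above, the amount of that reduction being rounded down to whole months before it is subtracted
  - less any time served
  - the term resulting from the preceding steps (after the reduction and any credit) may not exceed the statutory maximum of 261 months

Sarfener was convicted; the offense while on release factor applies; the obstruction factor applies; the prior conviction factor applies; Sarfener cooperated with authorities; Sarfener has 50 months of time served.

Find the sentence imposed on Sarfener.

133 months

Offense while on release enhancement: +13 months
Obstruction enhancement: +49 months
Prior conviction enhancement: +54 months
Adjusted term: 99 months + 13 months + 49 months + 54 months = 215 months
Cooperation with authorities reduction: 15% of 215 months = 32 months (rounded down)
After reduction: 215 − 32 = 183 months
Less time served: 183 months − 50 months = 133 months
Cap at 261 months: 133 months is within the cap, no reduction.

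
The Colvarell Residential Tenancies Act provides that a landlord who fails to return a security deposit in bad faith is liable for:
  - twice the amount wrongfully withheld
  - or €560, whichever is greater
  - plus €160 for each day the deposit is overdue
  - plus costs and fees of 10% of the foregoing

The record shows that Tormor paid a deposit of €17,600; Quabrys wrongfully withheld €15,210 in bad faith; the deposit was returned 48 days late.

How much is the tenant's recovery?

Doubled: 2 × €15,210 = €30,420
Minimum €560: €30,420 meets the minimum, no increase.
Late-return penalty: 48 × €160 = €7,680
Damages plus late penalty: €30,420 + €7,680 = €38,100
Costs and fees: 10% of €38,100 = €3,810
Total recovery: €38,100 + €3,810 = €41,910

€41,910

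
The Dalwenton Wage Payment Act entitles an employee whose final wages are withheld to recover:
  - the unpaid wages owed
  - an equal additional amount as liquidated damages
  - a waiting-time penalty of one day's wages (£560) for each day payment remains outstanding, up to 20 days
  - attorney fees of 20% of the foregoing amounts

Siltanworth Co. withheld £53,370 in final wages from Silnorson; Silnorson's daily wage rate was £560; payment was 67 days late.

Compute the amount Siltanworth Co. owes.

Total award: £141,528

Liquidated damages (equal amount): £53,370
Penalty days: min(67, 20) = 20
Waiting-time penalty: 20 × £560 = £11,200
Subtotal: £53,370 + £53,370 + £11,200 = £117,940
Attorney fees: 20% of £117,940 = £23,588
Total award: £117,940 + £23,588 = £141,528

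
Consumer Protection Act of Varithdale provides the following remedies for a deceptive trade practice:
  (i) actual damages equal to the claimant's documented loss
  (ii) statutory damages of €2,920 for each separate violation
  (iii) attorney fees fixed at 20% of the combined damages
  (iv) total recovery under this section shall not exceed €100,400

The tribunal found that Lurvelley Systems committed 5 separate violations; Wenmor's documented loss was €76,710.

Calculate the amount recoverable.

Total recovery: €100,400

Statutory damages: 5 × €2,920 = €14,600
Combined damages: €76,710 + €14,600 = €91,310
Attorney fees: 20% of €91,310 = €18,262
Total before cap: €91,310 + €18,262 = €109,572
Cap at €100,400: €109,572 exceeds the cap → €100,400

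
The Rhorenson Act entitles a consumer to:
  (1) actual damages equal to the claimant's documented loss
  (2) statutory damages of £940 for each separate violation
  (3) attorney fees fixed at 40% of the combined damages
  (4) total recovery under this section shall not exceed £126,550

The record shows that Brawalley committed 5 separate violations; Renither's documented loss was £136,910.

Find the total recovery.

£126,550

Statutory damages: 5 × £940 = £4,700
Combined damages: £136,910 + £4,700 = £141,610
Attorney fees: 40% of £141,610 = £56,644
Total before cap: £141,610 + £56,644 = £198,254
Cap at £126,550: £198,254 exceeds the cap → £126,550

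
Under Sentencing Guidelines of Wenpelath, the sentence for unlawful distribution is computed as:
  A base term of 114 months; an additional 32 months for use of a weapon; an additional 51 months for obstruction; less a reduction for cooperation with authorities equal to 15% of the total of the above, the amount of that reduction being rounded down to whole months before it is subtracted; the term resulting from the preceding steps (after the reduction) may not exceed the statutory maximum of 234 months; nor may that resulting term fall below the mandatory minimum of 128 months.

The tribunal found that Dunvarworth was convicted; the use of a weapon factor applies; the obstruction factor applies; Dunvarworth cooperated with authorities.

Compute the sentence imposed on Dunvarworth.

168 months

Use of a weapon enhancement: +32 months
Obstruction enhancement: +51 months
Adjusted term: 114 months + 32 months + 51 months = 197 months
Cooperation with authorities reduction: 15% of 197 months = 29 months (rounded down)
After reduction: 197 − 29 = 168 months
Cap at 234 months: 168 months is within the cap, no reduction.
Minimum 128 months: 168 months meets the minimum, no increase.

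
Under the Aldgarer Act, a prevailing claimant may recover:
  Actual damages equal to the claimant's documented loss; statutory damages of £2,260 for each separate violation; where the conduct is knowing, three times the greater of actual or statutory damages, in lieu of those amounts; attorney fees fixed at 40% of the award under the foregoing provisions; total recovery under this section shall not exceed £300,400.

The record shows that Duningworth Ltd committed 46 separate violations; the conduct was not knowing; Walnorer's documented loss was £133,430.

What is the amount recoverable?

Statutory damages: 46 × £2,260 = £103,960
Conduct not knowing: the in-lieu enhancement does not apply.
Actual plus statutory damages: £133,430 + £103,960 = £237,390
Attorney fees: 40% of £237,390 = £94,956
Total before cap: £237,390 + £94,956 = £332,346
Cap at £300,400: £332,346 exceeds the cap → £300,400

£300,400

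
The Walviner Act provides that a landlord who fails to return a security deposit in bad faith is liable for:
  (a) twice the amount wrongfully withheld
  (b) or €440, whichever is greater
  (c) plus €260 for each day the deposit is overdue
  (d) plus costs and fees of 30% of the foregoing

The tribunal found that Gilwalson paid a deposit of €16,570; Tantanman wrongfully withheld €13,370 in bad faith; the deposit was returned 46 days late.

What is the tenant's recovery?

Doubled: 2 × €13,370 = €26,740
Minimum €440: €26,740 meets the minimum, no increase.
Late-return penalty: 46 × €260 = €11,960
Damages plus late penalty: €26,740 + €11,960 = €38,700
Costs and fees: 30% of €38,700 = €11,610
Total recovery: €38,700 + €11,610 = €50,310

Recovery: €50,310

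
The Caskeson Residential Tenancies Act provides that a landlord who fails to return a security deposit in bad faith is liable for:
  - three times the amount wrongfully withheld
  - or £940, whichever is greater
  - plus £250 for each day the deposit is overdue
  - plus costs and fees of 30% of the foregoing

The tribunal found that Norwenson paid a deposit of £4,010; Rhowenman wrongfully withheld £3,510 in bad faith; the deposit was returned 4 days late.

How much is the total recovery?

Trebled: 3 × £3,510 = £10,530
Minimum £940: £10,530 meets the minimum, no increase.
Late-return penalty: 4 × £250 = £1,000
Damages plus late penalty: £10,530 + £1,000 = £11,530
Costs and fees: 30% of £11,530 = £3,459
Total recovery: £11,530 + £3,459 = £14,989

Recovery: £14,989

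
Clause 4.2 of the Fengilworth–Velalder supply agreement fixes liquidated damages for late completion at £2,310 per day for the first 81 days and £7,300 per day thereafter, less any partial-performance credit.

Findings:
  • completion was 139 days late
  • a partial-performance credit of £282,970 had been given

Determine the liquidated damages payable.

First 81 days: 81 × £2,310 = £187,110
Remaining days: (139 − 81) × £7,300 = £423,400
Accrued per-day damages: £187,110 + £423,400 = £610,510
Less partial-performance credit: £610,510 − £282,970 = £327,540

£327,540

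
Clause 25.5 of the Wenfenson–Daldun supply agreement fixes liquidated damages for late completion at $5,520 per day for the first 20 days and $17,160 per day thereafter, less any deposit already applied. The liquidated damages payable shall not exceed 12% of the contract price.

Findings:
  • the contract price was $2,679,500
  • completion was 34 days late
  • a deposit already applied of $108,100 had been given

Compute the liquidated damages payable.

First 20 days: 20 × $5,520 = $110,400
Remaining days: (34 − 20) × $17,160 = $240,240
Accrued per-day damages: $110,400 + $240,240 = $350,640
Less deposit already applied: $350,640 − $108,100 = $242,540
Cap: 12% of $2,679,500 = $321,540
Cap at $321,540: $242,540 is within the cap, no reduction.

$242,540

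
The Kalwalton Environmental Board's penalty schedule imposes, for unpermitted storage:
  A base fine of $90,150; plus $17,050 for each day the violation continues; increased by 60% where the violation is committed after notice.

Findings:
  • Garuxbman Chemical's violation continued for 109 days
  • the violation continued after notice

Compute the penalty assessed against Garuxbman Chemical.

Per-day component: 109 × $17,050 = $1,858,450
Base plus per-day: $90,150 + $1,858,450 = $1,948,600
Enhancement: 60% of $1,948,600 = $1,169,160
Enhanced fine: $1,948,600 + $1,169,160 = $3,117,760

Civil penalty: $3,117,760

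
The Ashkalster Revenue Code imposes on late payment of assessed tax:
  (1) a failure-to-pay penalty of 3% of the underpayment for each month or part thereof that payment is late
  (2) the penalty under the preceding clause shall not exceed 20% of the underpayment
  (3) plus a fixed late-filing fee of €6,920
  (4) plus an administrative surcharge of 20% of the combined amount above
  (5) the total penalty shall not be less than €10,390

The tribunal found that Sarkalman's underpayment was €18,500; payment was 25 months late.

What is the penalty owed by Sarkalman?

€12,744

Accrued rate: 3% × 25 = 75%, capped at 20% → 20%
Failure-to-pay penalty: 20% of €18,500 = €3,700
Penalty before surcharge: €3,700 + €6,920 = €10,620
Administrative surcharge: 20% of €10,620 = €2,124
Total penalty: €10,620 + €2,124 = €12,744
Minimum €10,390: €12,744 meets the minimum, no increase.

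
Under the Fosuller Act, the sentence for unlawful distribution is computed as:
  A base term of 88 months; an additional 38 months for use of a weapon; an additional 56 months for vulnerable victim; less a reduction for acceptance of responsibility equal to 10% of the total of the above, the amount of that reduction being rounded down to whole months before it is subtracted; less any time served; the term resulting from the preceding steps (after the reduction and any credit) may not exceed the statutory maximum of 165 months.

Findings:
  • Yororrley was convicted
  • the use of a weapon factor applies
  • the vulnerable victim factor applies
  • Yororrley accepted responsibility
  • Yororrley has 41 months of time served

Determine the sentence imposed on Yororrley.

123 months

Use of a weapon enhancement: +38 months
Vulnerable victim enhancement: +56 months
Adjusted term: 88 months + 38 months + 56 months = 182 months
Acceptance of responsibility reduction: 10% of 182 months = 18 months (rounded down)
After reduction: 182 − 18 = 164 months
Less time served: 164 months − 41 months = 123 months
Cap at 165 months: 123 months is within the cap, no reduction.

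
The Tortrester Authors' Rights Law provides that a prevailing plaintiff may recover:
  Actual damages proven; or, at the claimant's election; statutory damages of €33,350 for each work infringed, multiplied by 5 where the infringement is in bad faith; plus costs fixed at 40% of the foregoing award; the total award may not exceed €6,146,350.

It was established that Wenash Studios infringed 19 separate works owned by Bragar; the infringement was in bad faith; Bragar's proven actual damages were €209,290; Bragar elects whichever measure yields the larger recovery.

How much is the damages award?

Statutory damages: 19 × €33,350 = €633,650
Multiplied by 5: 5 × €633,650 = €3,168,250
Greater of actual damages (€209,290) or enhanced statutory damages (€3,168,250): €3,168,250
Costs: 40% of €3,168,250 = €1,267,300
Award plus costs: €3,168,250 + €1,267,300 = €4,435,550
Cap at €6,146,350: €4,435,550 is within the cap, no reduction.

Award: €4,435,550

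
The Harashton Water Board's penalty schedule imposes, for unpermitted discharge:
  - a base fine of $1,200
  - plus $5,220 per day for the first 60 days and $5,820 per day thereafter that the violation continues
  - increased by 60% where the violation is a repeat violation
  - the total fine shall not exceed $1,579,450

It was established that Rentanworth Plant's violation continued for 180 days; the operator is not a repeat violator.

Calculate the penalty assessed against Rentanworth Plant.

Civil penalty: $1,012,800

First 60 days: 60 × $5,220 = $313,200
Remaining days: (180 − 60) × $5,820 = $698,400
Per-day component: $313,200 + $698,400 = $1,011,600
Base plus per-day: $1,200 + $1,011,600 = $1,012,800
The operator is not a repeat violator: no 60% increase.
Cap at $1,579,450: $1,012,800 is within the cap, no reduction.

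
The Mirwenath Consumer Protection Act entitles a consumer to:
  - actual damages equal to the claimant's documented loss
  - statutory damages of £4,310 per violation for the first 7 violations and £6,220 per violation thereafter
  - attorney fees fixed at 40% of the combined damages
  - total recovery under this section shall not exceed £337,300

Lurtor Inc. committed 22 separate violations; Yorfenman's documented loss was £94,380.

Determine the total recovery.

First 7 violations: 7 × £4,310 = £30,170
Remaining violations: (22 − 7) × £6,220 = £93,300
Statutory damages: £30,170 + £93,300 = £123,470
Combined damages: £94,380 + £123,470 = £217,850
Attorney fees: 40% of £217,850 = £87,140
Total before cap: £217,850 + £87,140 = £304,990
Cap at £337,300: £304,990 is within the cap, no reduction.

Total recovery: £304,990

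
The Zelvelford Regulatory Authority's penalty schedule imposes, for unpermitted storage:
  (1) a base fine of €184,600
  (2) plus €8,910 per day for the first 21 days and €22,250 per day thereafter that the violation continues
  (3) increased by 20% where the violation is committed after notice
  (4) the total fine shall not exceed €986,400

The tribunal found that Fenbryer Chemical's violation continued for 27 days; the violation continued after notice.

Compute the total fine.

Civil penalty: €606,252

First 21 days: 21 × €8,910 = €187,110
Remaining days: (27 − 21) × €22,250 = €133,500
Per-day component: €187,110 + €133,500 = €320,610
Base plus per-day: €184,600 + €320,610 = €505,210
Enhancement: 20% of €505,210 = €101,042
Enhanced fine: €505,210 + €101,042 = €606,252
Cap at €986,400: €606,252 is within the cap, no reduction.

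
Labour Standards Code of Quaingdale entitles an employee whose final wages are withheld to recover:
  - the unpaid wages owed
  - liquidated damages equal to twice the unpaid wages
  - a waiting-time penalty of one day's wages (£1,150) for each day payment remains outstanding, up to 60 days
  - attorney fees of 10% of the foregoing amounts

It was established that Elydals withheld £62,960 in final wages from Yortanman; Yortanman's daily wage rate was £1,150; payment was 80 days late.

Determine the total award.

Doubled: 2 × £62,960 = £125,920
Penalty days: min(80, 60) = 60
Waiting-time penalty: 60 × £1,150 = £69,000
Subtotal: £62,960 + £125,920 + £69,000 = £257,880
Attorney fees: 10% of £257,880 = £25,788
Total award: £257,880 + £25,788 = £283,668

Total award: £283,668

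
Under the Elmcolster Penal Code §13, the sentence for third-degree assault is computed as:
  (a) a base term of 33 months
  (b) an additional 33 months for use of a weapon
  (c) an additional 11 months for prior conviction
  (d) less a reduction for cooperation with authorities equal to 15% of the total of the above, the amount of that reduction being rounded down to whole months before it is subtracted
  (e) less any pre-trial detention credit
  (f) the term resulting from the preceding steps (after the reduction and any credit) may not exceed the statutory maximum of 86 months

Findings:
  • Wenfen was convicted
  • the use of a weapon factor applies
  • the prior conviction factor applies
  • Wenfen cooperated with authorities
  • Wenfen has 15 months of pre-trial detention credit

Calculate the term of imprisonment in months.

Use of a weapon enhancement: +33 months
Prior conviction enhancement: +11 months
Adjusted term: 33 months + 33 months + 11 months = 77 months
Cooperation with authorities reduction: 15% of 77 months = 11 months (rounded down)
After reduction: 77 − 11 = 66 months
Less pre-trial detention credit: 66 months − 15 months = 51 months
Cap at 86 months: 51 months is within the cap, no reduction.

51 months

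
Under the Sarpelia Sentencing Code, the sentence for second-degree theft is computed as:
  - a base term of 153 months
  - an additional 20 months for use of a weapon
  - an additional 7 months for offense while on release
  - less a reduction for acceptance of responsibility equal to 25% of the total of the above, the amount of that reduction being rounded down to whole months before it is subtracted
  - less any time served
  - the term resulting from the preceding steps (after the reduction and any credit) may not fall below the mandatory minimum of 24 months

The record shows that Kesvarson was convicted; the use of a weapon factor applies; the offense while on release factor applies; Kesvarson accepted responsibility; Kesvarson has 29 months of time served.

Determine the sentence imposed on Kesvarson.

Use of a weapon enhancement: +20 months
Offense while on release enhancement: +7 months
Adjusted term: 153 months + 20 months + 7 months = 180 months
Acceptance of responsibility reduction: 25% of 180 months = 45 months (rounded down)
After reduction: 180 − 45 = 135 months
Less time served: 135 months − 29 months = 106 months
Minimum 24 months: 106 months meets the minimum, no increase.

106 months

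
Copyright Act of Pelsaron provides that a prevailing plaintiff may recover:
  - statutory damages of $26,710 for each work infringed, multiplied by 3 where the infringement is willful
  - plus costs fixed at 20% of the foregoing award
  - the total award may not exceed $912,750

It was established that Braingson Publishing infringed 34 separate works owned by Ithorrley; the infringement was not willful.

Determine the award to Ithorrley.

Award: $912,750

Statutory damages: 34 × $26,710 = $908,140
Infringement not willful: no ×3 enhancement.
Costs: 20% of $908,140 = $181,628
Award plus costs: $908,140 + $181,628 = $1,089,768
Cap at $912,750: $1,089,768 exceeds the cap → $912,750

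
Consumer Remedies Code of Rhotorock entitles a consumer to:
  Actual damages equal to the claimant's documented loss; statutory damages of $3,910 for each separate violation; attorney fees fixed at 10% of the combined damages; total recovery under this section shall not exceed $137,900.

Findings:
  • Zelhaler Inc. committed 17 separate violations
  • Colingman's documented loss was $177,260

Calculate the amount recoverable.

Statutory damages: 17 × $3,910 = $66,470
Combined damages: $177,260 + $66,470 = $243,730
Attorney fees: 10% of $243,730 = $24,373
Total before cap: $243,730 + $24,373 = $268,103
Cap at $137,900: $268,103 exceeds the cap → $137,900

$137,900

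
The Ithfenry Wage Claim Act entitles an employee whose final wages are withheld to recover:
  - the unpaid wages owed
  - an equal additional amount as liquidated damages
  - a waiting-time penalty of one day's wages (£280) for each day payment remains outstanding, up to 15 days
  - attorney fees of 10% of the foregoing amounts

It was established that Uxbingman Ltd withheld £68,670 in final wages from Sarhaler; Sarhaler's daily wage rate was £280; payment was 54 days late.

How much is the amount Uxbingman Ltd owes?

Liquidated damages (equal amount): £68,670
Penalty days: min(54, 15) = 15
Waiting-time penalty: 15 × £280 = £4,200
Subtotal: £68,670 + £68,670 + £4,200 = £141,540
Attorney fees: 10% of £141,540 = £14,154
Total award: £141,540 + £14,154 = £155,694

£155,694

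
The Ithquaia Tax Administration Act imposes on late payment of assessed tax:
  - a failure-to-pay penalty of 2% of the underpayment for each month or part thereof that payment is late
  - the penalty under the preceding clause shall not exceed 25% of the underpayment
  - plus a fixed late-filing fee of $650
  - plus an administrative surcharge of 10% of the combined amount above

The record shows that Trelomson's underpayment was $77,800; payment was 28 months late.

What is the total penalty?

$22,110

Accrued rate: 2% × 28 = 56%, capped at 25% → 25%
Failure-to-pay penalty: 25% of $77,800 = $19,450
Penalty before surcharge: $19,450 + $650 = $20,100
Administrative surcharge: 10% of $20,100 = $2,010
Total penalty: $20,100 + $2,010 = $22,110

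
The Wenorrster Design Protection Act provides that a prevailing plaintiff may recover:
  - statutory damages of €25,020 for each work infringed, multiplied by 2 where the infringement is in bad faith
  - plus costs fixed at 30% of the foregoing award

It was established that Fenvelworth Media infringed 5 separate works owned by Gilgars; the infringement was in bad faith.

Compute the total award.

€325,260

Statutory damages: 5 × €25,020 = €125,100
Doubled: 2 × €125,100 = €250,200
Costs: 30% of €250,200 = €75,060
Award plus costs: €250,200 + €75,060 = €325,260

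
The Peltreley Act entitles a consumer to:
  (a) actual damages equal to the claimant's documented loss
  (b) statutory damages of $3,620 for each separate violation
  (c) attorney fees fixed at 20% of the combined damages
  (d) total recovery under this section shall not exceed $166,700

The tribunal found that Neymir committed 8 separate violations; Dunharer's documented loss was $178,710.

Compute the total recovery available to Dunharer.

$166,700

Statutory damages: 8 × $3,620 = $28,960
Combined damages: $178,710 + $28,960 = $207,670
Attorney fees: 20% of $207,670 = $41,534
Total before cap: $207,670 + $41,534 = $249,204
Cap at $166,700: $249,204 exceeds the cap → $166,700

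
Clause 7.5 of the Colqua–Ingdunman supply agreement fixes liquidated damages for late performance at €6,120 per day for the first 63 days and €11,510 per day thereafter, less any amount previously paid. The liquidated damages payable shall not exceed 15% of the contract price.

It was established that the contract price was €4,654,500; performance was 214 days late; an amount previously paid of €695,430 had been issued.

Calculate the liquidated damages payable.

First 63 days: 63 × €6,120 = €385,560
Remaining days: (214 − 63) × €11,510 = €1,738,010
Accrued per-day damages: €385,560 + €1,738,010 = €2,123,570
Less amount previously paid: €2,123,570 − €695,430 = €1,428,140
Cap: 15% of €4,654,500 = €698,175
Cap at €698,175: €1,428,140 exceeds the cap → €698,175

€698,175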